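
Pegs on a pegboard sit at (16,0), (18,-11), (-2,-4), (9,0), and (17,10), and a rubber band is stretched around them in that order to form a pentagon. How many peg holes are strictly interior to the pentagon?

Using the shoelace formula, 2A = |(16·(-11) − 18·0) + (18·(-4) − (-2)·(-11)) + ((-2)·0 − 9·(-4)) + (9·10 − 17·0) + (17·0 − 16·10)| = 304, so the area is 152.
Along each edge there are gcd(|Δx|,|Δy|)+1 lattice points, so counting each shared vertex once the boundary has gcd(2,11) + gcd(20,7) + gcd(11,4) + gcd(8,10) + gcd(1,10) = 1+1+1+2+1 = 6.
Pick's theorem gives I = A − B/2 + 1 = 152 − 6/2 + 1 = 150.

150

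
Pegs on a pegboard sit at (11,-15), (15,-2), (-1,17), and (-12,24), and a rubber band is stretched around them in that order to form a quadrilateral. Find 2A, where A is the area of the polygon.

552

Using the shoelace formula, 2A = |[11·(-2) − 15·(-15)] + [15·17 − (-1)·(-2)] + [(-1)·24 − (-12)·17] + [(-12)·(-15) − 11·24]| = 552, so the area is 276.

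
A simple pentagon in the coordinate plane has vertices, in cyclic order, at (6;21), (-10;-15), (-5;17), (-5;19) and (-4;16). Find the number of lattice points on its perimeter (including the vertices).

13

Summing gcd(|Δx|,|Δy|) over the edges gives the boundary count: gcd(16,36) + gcd(5,32) + gcd(0,2) + gcd(1,3) + gcd(10,5) = 4+1+2+1+5 = 13.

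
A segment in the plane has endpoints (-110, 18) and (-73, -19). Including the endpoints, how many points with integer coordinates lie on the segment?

The number of lattice points on a segment between lattice points is gcd(|Δx|,|Δy|) + 1 = gcd(37,37) + 1 = 37 + 1 = 38.

38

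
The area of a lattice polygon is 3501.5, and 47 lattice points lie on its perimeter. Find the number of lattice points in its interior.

Pick's theorem A = I + B/2 − 1 rearranges to I = A − B/2 + 1 = 3501.5 − 47/2 + 1 = 3479.

3479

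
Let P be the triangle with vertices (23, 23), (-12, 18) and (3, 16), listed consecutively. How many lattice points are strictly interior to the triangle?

Using the shoelace formula, 2A = |[23·18 − (-12)·23] + [(-12)·16 − 3·18] + [3·23 − 23·16]| = 145, so the area is 145/2.
Along each edge there are gcd(|Δx|,|Δy|)+1 lattice points, so counting each shared vertex once the boundary has gcd(35,5) + gcd(15,2) + gcd(20,7) = 5+1+1 = 7.
Pick's theorem gives I = A − B/2 + 1 = 145/2 − 7/2 + 1 = 70.

70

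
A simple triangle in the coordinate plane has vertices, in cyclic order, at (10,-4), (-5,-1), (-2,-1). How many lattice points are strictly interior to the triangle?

The shoelace formula gives twice the area as |[10·(-1) − (-5)·(-4)] + [(-5)·(-1) − (-2)·(-1)] + [(-2)·(-4) − 10·(-1)]| = 9, so the area is 4.5.
Along each edge there are gcd(|Δx|,|Δy|)+1 lattice points, so counting each shared vertex once the boundary has gcd(15,3) + gcd(3,0) + gcd(12,3) = 3+3+3 = 9.
By Pick's theorem A = I + B/2 − 1, so I = 4.5 − 9/2 + 1 = 1.

1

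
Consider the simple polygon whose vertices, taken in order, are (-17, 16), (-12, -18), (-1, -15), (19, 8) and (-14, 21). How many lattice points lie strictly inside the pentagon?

789

By the shoelace formula, twice the signed area is |((-17)·(-18) − (-12)·16) + ((-12)·(-15) − (-1)·(-18)) + ((-1)·8 − 19·(-15)) + (19·21 − (-14)·8) + ((-14)·16 − (-17)·21)| = 1581, so the area is 1581/2.
Along each edge there are gcd(|Δx|,|Δy|)+1 lattice points, so counting each shared vertex once the boundary has gcd(5,34) + gcd(11,3) + gcd(20,23) + gcd(33,13) + gcd(3,5) = 1+1+1+1+1 = 5.
Pick's theorem gives I = A − B/2 + 1 = 1581/2 − 5/2 + 1 = 789.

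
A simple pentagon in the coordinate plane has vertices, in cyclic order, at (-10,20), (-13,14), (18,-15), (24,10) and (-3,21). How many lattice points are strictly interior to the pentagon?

641

The shoelace formula gives twice the area as |[(-10)·14 − (-13)·20] + [(-13)·(-15) − 18·14] + [18·10 − 24·(-15)] + [24·21 − (-3)·10] + [(-3)·20 − (-10)·21]| = 1287, so the area is 643.5.
Along each edge there are gcd(|Δx|,|Δy|)+1 lattice points, so counting each shared vertex once the boundary has gcd(3,6) + gcd(31,29) + gcd(6,25) + gcd(27,11) + gcd(7,1) = 3+1+1+1+1 = 7.
Pick's theorem gives I = A − B/2 + 1 = 643.5 − 7/2 + 1 = 641.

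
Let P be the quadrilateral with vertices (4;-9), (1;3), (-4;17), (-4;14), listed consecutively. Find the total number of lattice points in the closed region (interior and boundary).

By the shoelace formula, twice the signed area is |[4·3 − 1·(-9)] + [1·17 − (-4)·3] + [(-4)·14 − (-4)·17] + [(-4)·(-9) − 4·14]| = 42, so the area is 21.
Summing gcd(|Δx|,|Δy|) over the edges gives the boundary count: gcd(3,12) + gcd(5,14) + gcd(0,3) + gcd(8,23) = 3+1+3+1 = 8.
Pick's theorem gives I = A − B/2 + 1 = 21 − 8/2 + 1 = 18, so the closed region contains I + B = 18 + 8 = 26 lattice points.

26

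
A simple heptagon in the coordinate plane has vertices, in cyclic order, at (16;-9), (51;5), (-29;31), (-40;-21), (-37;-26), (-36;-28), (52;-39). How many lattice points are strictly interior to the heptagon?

By the shoelace formula, twice the signed area is |(16·5 − 51·(-9)) + (51·31 − (-29)·5) + ((-29)·(-21) − (-40)·31) + ((-40)·(-26) − (-37)·(-21)) + ((-37)·(-28) − (-36)·(-26)) + ((-36)·(-39) − 52·(-28)) + (52·(-9) − 16·(-39))| = 7493, so the area is 7493/2.
The number of boundary lattice points is Σ gcd(|Δx|,|Δy|) = gcd(35,14) + gcd(80,26) + gcd(11,52) + gcd(3,5) + gcd(1,2) + gcd(88,11) + gcd(36,30) = 7+2+1+1+1+11+6 = 29.
Pick's theorem gives I = A − B/2 + 1 = 7493/2 − 29/2 + 1 = 3733.

3733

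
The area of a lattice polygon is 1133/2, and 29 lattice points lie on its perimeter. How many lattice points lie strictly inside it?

553

Pick's theorem A = I + B/2 − 1 rearranges to I = A − B/2 + 1 = 1133/2 − 29/2 + 1 = 553.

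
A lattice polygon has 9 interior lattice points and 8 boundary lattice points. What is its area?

By Pick's theorem, A = I + B/2 − 1 = 9 + 8/2 − 1 = 12.

12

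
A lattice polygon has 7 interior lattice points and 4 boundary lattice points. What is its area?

8

Pick's theorem states A = I + B/2 − 1, so A = 7 + 4/2 − 1 = 8.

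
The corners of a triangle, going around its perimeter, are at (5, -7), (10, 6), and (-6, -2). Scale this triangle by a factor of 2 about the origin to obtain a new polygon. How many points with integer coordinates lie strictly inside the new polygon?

By the shoelace formula, twice the signed area is |(5·6 − 10·(-7)) + (10·(-2) − (-6)·6) + ((-6)·(-7) − 5·(-2))| = 168, so the area is 84.
Along each edge there are gcd(|Δx|,|Δy|)+1 lattice points, so counting each shared vertex once the boundary has gcd(5,13) + gcd(16,8) + gcd(11,5) = 1+8+1 = 10.
Scaling by 2 multiplies the area by 2² = 4 (so the new area is 336) and multiplies the boundary lattice-point count by 2, giving 20.
By Pick's theorem, the interior count of the dilated polygon is 336 − 20/2 + 1 = 327.

327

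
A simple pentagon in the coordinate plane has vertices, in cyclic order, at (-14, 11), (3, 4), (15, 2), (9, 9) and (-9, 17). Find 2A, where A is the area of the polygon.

Using the shoelace formula, 2A = |[(-14)·4 − 3·11] + [3·2 − 15·4] + [15·9 − 9·2] + [9·17 − (-9)·9] + [(-9)·11 − (-14)·17]| = 347, so the area is 347/2.

347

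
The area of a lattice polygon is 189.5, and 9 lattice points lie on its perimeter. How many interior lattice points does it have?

186

Pick's theorem A = I + B/2 − 1 rearranges to I = A − B/2 + 1 = 189.5 − 9/2 + 1 = 186.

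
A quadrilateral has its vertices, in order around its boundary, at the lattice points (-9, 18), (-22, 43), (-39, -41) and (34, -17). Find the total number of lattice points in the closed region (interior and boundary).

2555

By the shoelace formula, twice the signed area is |[(-9)·43 − (-22)·18] + [(-22)·(-41) − (-39)·43] + [(-39)·(-17) − 34·(-41)] + [34·18 − (-9)·(-17)]| = 5104, so the area is 2552.
Summing gcd(|Δx|,|Δy|) over the edges gives the boundary count: gcd(13,25) + gcd(17,84) + gcd(73,24) + gcd(43,35) = 1+1+1+1 = 4.
Pick's theorem gives I = A − B/2 + 1 = 2552 − 4/2 + 1 = 2551, so the closed region contains I + B = 2551 + 4 = 2555 lattice points.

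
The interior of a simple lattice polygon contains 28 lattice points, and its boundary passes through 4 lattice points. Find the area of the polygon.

29

Pick's theorem states A = I + B/2 − 1, so A = 28 + 4/2 − 1 = 29.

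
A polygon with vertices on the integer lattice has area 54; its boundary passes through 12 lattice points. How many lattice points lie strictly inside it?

49

Pick's theorem A = I + B/2 − 1 rearranges to I = A − B/2 + 1 = 54 − 12/2 + 1 = 49.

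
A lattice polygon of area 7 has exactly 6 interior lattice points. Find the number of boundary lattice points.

Pick's theorem gives A = I + B/2 − 1, so B = 2(A − I + 1) = 2(7 − 6 + 1) = 4.

4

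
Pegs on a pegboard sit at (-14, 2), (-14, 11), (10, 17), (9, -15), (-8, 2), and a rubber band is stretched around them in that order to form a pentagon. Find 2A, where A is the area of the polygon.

867

By the shoelace formula, twice the signed area is |((-14)·11 − (-14)·2) + ((-14)·17 − 10·11) + (10·(-15) − 9·17) + (9·2 − (-8)·(-15)) + ((-8)·2 − (-14)·2)| = 867, so the area is 433.5.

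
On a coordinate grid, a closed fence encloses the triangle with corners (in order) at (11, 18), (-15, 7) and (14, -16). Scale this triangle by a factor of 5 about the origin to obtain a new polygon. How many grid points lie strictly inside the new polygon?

11456

Using the shoelace formula, 2A = |(11·7 − (-15)·18) + ((-15)·(-16) − 14·7) + (14·18 − 11·(-16))| = 917, so the area is 917/2.
The number of boundary lattice points is Σ gcd(|Δx|,|Δy|) = gcd(26,11) + gcd(29,23) + gcd(3,34) = 1+1+1 = 3.
Scaling by 5 multiplies the area by 5² = 25 (so the new area is 22925/2) and multiplies the boundary lattice-point count by 5, giving 15.
By Pick's theorem, the interior count of the dilated polygon is 22925/2 − 15/2 + 1 = 11456.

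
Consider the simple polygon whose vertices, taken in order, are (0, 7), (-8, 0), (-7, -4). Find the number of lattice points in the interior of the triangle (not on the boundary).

19

Using the shoelace formula, 2A = |(0·0 − (-8)·7) + ((-8)·(-4) − (-7)·0) + ((-7)·7 − 0·(-4))| = 39, so the area is 39/2.
Summing gcd(|Δx|,|Δy|) over the edges gives the boundary count: gcd(8,7) + gcd(1,4) + gcd(7,11) = 1+1+1 = 3.
By Pick's theorem A = I + B/2 − 1, so I = 39/2 − 3/2 + 1 = 19.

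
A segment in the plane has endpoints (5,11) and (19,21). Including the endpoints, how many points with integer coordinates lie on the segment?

3

The number of lattice points on a segment between lattice points is gcd(|Δx|,|Δy|) + 1 = gcd(14,10) + 1 = 2 + 1 = 3.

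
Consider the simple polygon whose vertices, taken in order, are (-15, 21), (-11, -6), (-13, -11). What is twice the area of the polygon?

74

The shoelace formula gives twice the area as |[(-15)·(-6) − (-11)·21] + [(-11)·(-11) − (-13)·(-6)] + [(-13)·21 − (-15)·(-11)]| = 74, so the area is 37.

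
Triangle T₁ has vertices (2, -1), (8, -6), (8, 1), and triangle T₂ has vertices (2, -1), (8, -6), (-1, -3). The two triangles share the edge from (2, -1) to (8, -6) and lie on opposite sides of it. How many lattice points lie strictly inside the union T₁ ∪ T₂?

29

The union is the simple quadrilateral with vertices (2, -1), (8, 1), (8, -6), (-1, -3) in order.
By the shoelace formula, twice the signed area is |(2·1 − 8·(-1)) + (8·(-6) − 8·1) + (8·(-3) − (-1)·(-6)) + ((-1)·(-1) − 2·(-3))| = 69, so the area is 69/2.
Summing gcd(|Δx|,|Δy|) over the edges gives the boundary count: gcd(6,2) + gcd(0,7) + gcd(9,3) + gcd(3,2) = 2+7+3+1 = 13.
By Pick's theorem I = A − B/2 + 1 = 69/2 − 13/2 + 1 = 29.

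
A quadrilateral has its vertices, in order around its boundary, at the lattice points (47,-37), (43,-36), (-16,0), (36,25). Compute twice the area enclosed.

3584

By the shoelace formula, twice the signed area is |(47·(-36) − 43·(-37)) + (43·0 − (-16)·(-36)) + ((-16)·25 − 36·0) + (36·(-37) − 47·25)| = 3584, so the area is 1792.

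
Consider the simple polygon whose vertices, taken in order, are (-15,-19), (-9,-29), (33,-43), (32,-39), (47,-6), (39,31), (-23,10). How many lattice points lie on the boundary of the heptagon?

The number of boundary lattice points is Σ gcd(|Δx|,|Δy|) = gcd(6,10) + gcd(42,14) + gcd(1,4) + gcd(15,33) + gcd(8,37) + gcd(62,21) + gcd(8,29) = 2+14+1+3+1+1+1 = 23.

23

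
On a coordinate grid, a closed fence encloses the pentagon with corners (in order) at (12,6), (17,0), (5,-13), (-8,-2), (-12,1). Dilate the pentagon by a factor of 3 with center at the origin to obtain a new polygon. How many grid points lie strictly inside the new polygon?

The shoelace formula gives twice the area as |[12·0 − 17·6] + [17·(-13) − 5·0] + [5·(-2) − (-8)·(-13)] + [(-8)·1 − (-12)·(-2)] + [(-12)·6 − 12·1]| = 553, so the area is 553/2.
Summing gcd(|Δx|,|Δy|) over the edges gives the boundary count: gcd(5,6) + gcd(12,13) + gcd(13,11) + gcd(4,3) + gcd(24,5) = 1+1+1+1+1 = 5.
Scaling by 3 multiplies the area by 3² = 9 (so the new area is 2488.5) and multiplies the boundary lattice-point count by 3, giving 15.
By Pick's theorem, the interior count of the dilated polygon is 2488.5 − 15/2 + 1 = 2482.

2482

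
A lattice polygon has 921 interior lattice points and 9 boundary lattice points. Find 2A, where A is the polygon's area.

1849

Pick's theorem states A = I + B/2 − 1, so A = 921 + 9/2 − 1 = 1849/2.
Hence 2A = 1849.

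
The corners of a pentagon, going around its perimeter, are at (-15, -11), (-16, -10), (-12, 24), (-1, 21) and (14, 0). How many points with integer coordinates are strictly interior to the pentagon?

600

The shoelace formula gives twice the area as |((-15)·(-10) − (-16)·(-11)) + ((-16)·24 − (-12)·(-10)) + ((-12)·21 − (-1)·24) + ((-1)·0 − 14·21) + (14·(-11) − (-15)·0)| = 1206, so the area is 603.
The number of boundary lattice points is Σ gcd(|Δx|,|Δy|) = gcd(1,1) + gcd(4,34) + gcd(11,3) + gcd(15,21) + gcd(29,11) = 1+2+1+3+1 = 8.
Pick's theorem gives I = A − B/2 + 1 = 603 − 8/2 + 1 = 600.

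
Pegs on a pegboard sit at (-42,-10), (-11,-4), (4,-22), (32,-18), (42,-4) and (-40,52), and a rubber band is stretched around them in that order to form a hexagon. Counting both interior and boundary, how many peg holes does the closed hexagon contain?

By the shoelace formula, twice the signed area is |[(-42)·(-4) − (-11)·(-10)] + [(-11)·(-22) − 4·(-4)] + [4·(-18) − 32·(-22)] + [32·(-4) − 42·(-18)] + [42·52 − (-40)·(-4)] + [(-40)·(-10) − (-42)·52]| = 6184, so the area is 3092.
Summing gcd(|Δx|,|Δy|) over the edges gives the boundary count: gcd(31,6) + gcd(15,18) + gcd(28,4) + gcd(10,14) + gcd(82,56) + gcd(2,62) = 1+3+4+2+2+2 = 14.
Pick's theorem gives I = A − B/2 + 1 = 3092 − 14/2 + 1 = 3086, so the closed region contains I + B = 3086 + 14 = 3100 lattice points.

3100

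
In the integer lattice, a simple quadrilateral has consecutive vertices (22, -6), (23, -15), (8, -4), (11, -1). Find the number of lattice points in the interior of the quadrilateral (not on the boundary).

84

Using the shoelace formula, 2A = |(22·(-15) − 23·(-6)) + (23·(-4) − 8·(-15)) + (8·(-1) − 11·(-4)) + (11·(-6) − 22·(-1))| = 172, so the area is 86.
Along each edge there are gcd(|Δx|,|Δy|)+1 lattice points, so counting each shared vertex once the boundary has gcd(1,9) + gcd(15,11) + gcd(3,3) + gcd(11,5) = 1+1+3+1 = 6.
By Pick's theorem A = I + B/2 − 1, so I = 86 − 6/2 + 1 = 84.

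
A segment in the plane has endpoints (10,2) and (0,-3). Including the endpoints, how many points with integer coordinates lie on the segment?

6

The number of lattice points on a segment between lattice points is gcd(|Δx|,|Δy|) + 1 = gcd(10,5) + 1 = 5 + 1 = 6.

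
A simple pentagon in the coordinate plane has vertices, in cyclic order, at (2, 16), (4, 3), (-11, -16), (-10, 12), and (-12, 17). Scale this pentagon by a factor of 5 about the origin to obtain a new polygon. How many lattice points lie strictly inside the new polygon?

By the shoelace formula, twice the signed area is |(2·3 − 4·16) + (4·(-16) − (-11)·3) + ((-11)·12 − (-10)·(-16)) + ((-10)·17 − (-12)·12) + ((-12)·16 − 2·17)| = 633, so the area is 316.5.
Along each edge there are gcd(|Δx|,|Δy|)+1 lattice points, so counting each shared vertex once the boundary has gcd(2,13) + gcd(15,19) + gcd(1,28) + gcd(2,5) + gcd(14,1) = 1+1+1+1+1 = 5.
Scaling by 5 multiplies the area by 5² = 25 (so the new area is 15825/2) and multiplies the boundary lattice-point count by 5, giving 25.
By Pick's theorem, the interior count of the dilated polygon is 15825/2 − 25/2 + 1 = 7901.

7901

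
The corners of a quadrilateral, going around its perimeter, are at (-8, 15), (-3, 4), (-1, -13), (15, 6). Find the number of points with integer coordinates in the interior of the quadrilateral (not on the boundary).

258

By the shoelace formula, twice the signed area is |[(-8)·4 − (-3)·15] + [(-3)·(-13) − (-1)·4] + [(-1)·6 − 15·(-13)] + [15·15 − (-8)·6]| = 518, so the area is 259.
Along each edge there are gcd(|Δx|,|Δy|)+1 lattice points, so counting each shared vertex once the boundary has gcd(5,11) + gcd(2,17) + gcd(16,19) + gcd(23,9) = 1+1+1+1 = 4.
By Pick's theorem A = I + B/2 − 1, so I = 259 − 4/2 + 1 = 258.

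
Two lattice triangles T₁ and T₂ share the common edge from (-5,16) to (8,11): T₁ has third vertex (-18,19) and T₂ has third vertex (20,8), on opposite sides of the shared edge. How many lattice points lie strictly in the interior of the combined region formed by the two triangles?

21

The union is the simple quadrilateral with vertices (-5,16), (-18,19), (8,11), (20,8) in order.
Using the shoelace formula, 2A = |((-5)·19 − (-18)·16) + ((-18)·11 − 8·19) + (8·8 − 20·11) + (20·16 − (-5)·8)| = 47, so the area is 23.5.
The number of boundary lattice points is Σ gcd(|Δx|,|Δy|) = gcd(13,3) + gcd(26,8) + gcd(12,3) + gcd(25,8) = 1+2+3+1 = 7.
By Pick's theorem I = A − B/2 + 1 = 23.5 − 7/2 + 1 = 21.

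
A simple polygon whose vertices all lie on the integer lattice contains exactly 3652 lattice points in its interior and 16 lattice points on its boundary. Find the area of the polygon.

3659

By Pick's theorem, A = I + B/2 − 1 = 3652 + 16/2 − 1 = 3659.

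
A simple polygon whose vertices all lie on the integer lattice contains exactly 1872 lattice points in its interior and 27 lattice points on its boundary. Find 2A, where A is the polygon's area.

Pick's theorem states A = I + B/2 − 1, so A = 1872 + 27/2 − 1 = 3769/2.
Hence 2A = 3769.

3769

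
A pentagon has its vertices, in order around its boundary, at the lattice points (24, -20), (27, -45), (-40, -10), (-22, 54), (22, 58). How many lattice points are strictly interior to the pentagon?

By the shoelace formula, twice the signed area is |[24·(-45) − 27·(-20)] + [27·(-10) − (-40)·(-45)] + [(-40)·54 − (-22)·(-10)] + [(-22)·58 − 22·54] + [22·(-20) − 24·58]| = 9286, so the area is 4643.
The number of boundary lattice points is Σ gcd(|Δx|,|Δy|) = gcd(3,25) + gcd(67,35) + gcd(18,64) + gcd(44,4) + gcd(2,78) = 1+1+2+4+2 = 10.
By Pick's theorem A = I + B/2 − 1, so I = 4643 − 10/2 + 1 = 4639.

4639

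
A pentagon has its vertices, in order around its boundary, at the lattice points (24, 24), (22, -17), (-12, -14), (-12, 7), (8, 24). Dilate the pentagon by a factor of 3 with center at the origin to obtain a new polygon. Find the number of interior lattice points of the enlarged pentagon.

10867

The shoelace formula gives twice the area as |[24·(-17) − 22·24] + [22·(-14) − (-12)·(-17)] + [(-12)·7 − (-12)·(-14)] + [(-12)·24 − 8·7] + [8·24 − 24·24]| = 2428, so the area is 1214.
Along each edge there are gcd(|Δx|,|Δy|)+1 lattice points, so counting each shared vertex once the boundary has gcd(2,41) + gcd(34,3) + gcd(0,21) + gcd(20,17) + gcd(16,0) = 1+1+21+1+16 = 40.
Scaling by 3 multiplies the area by 3² = 9 (so the new area is 10926) and multiplies the boundary lattice-point count by 3, giving 120.
By Pick's theorem, the interior count of the dilated polygon is 10926 − 120/2 + 1 = 10867.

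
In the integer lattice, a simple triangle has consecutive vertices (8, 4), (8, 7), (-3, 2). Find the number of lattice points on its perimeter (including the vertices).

5

The number of boundary lattice points is Σ gcd(|Δx|,|Δy|) = gcd(0,3) + gcd(11,5) + gcd(11,2) = 3+1+1 = 5.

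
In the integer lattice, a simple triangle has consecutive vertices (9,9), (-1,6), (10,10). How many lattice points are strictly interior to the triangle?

Using the shoelace formula, 2A = |[9·6 − (-1)·9] + [(-1)·10 − 10·6] + [10·9 − 9·10]| = 7, so the area is 7/2.
Along each edge there are gcd(|Δx|,|Δy|)+1 lattice points, so counting each shared vertex once the boundary has gcd(10,3) + gcd(11,4) + gcd(1,1) = 1+1+1 = 3.
Pick's theorem gives I = A − B/2 + 1 = 7/2 − 3/2 + 1 = 3.

3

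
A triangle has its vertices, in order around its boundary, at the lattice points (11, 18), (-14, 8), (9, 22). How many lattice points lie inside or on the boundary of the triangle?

The shoelace formula gives twice the area as |(11·8 − (-14)·18) + ((-14)·22 − 9·8) + (9·18 − 11·22)| = 120, so the area is 60.
The number of boundary lattice points is Σ gcd(|Δx|,|Δy|) = gcd(25,10) + gcd(23,14) + gcd(2,4) = 5+1+2 = 8.
Pick's theorem gives I = A − B/2 + 1 = 60 − 8/2 + 1 = 57, so the closed region contains I + B = 57 + 8 = 65 lattice points.

65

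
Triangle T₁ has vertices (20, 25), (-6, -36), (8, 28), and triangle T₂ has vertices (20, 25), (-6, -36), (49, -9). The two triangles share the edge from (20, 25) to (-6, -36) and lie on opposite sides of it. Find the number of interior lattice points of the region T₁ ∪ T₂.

1729

The union is the simple quadrilateral with vertices (20, 25), (8, 28), (-6, -36), (49, -9) in order.
Using the shoelace formula, 2A = |(20·28 − 8·25) + (8·(-36) − (-6)·28) + ((-6)·(-9) − 49·(-36)) + (49·25 − 20·(-9))| = 3463, so the area is 1731.5.
The number of boundary lattice points is Σ gcd(|Δx|,|Δy|) = gcd(12,3) + gcd(14,64) + gcd(55,27) + gcd(29,34) = 3+2+1+1 = 7.
By Pick's theorem I = A − B/2 + 1 = 1731.5 − 7/2 + 1 = 1729.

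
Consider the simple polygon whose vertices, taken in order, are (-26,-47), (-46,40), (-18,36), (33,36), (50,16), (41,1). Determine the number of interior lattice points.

The shoelace formula gives twice the area as |((-26)·40 − (-46)·(-47)) + ((-46)·36 − (-18)·40) + ((-18)·36 − 33·36) + (33·16 − 50·36) + (50·1 − 41·16) + (41·(-47) − (-26)·1)| = 9753, so the area is 4876.5.
Along each edge there are gcd(|Δx|,|Δy|)+1 lattice points, so counting each shared vertex once the boundary has gcd(20,87) + gcd(28,4) + gcd(51,0) + gcd(17,20) + gcd(9,15) + gcd(67,48) = 1+4+51+1+3+1 = 61.
By Pick's theorem A = I + B/2 − 1, so I = 4876.5 − 61/2 + 1 = 4847.

4847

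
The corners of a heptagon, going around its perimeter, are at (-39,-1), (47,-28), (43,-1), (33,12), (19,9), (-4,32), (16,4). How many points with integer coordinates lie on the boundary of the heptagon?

36

The number of boundary lattice points is Σ gcd(|Δx|,|Δy|) = gcd(86,27) + gcd(4,27) + gcd(10,13) + gcd(14,3) + gcd(23,23) + gcd(20,28) + gcd(55,5) = 1+1+1+1+23+4+5 = 36.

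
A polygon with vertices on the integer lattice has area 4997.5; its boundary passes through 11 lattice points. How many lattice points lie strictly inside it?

From Pick's theorem, I = A − B/2 + 1 = 4997.5 − 11/2 + 1 = 4993.

4993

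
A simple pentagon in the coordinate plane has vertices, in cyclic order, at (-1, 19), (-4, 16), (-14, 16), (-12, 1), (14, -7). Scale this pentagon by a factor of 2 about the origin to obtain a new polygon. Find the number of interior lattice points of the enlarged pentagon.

The shoelace formula gives twice the area as |((-1)·16 − (-4)·19) + ((-4)·16 − (-14)·16) + ((-14)·1 − (-12)·16) + ((-12)·(-7) − 14·1) + (14·19 − (-1)·(-7))| = 727, so the area is 363.5.
The number of boundary lattice points is Σ gcd(|Δx|,|Δy|) = gcd(3,3) + gcd(10,0) + gcd(2,15) + gcd(26,8) + gcd(15,26) = 3+10+1+2+1 = 17.
Scaling by 2 multiplies the area by 2² = 4 (so the new area is 1454) and multiplies the boundary lattice-point count by 2, giving 34.
By Pick's theorem, the interior count of the dilated polygon is 1454 − 34/2 + 1 = 1438.

1438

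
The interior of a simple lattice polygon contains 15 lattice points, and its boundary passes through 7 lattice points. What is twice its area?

35

By Pick's theorem, A = I + B/2 − 1 = 15 + 7/2 − 1 = 35/2.
Hence 2A = 35.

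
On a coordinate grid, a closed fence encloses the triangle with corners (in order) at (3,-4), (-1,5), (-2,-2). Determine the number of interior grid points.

By the shoelace formula, twice the signed area is |(3·5 − (-1)·(-4)) + ((-1)·(-2) − (-2)·5) + ((-2)·(-4) − 3·(-2))| = 37, so the area is 18.5.
The number of boundary lattice points is Σ gcd(|Δx|,|Δy|) = gcd(4,9) + gcd(1,7) + gcd(5,2) = 1+1+1 = 3.
By Pick's theorem A = I + B/2 − 1, so I = 18.5 − 3/2 + 1 = 18.

18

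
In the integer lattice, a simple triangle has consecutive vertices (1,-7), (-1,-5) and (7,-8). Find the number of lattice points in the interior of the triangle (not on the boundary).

4

The shoelace formula gives twice the area as |[1·(-5) − (-1)·(-7)] + [(-1)·(-8) − 7·(-5)] + [7·(-7) − 1·(-8)]| = 10, so the area is 5.
The number of boundary lattice points is Σ gcd(|Δx|,|Δy|) = gcd(2,2) + gcd(8,3) + gcd(6,1) = 2+1+1 = 4.
By Pick's theorem A = I + B/2 − 1, so I = 5 − 4/2 + 1 = 4.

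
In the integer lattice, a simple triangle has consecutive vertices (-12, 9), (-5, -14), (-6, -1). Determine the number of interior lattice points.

33

The shoelace formula gives twice the area as |[(-12)·(-14) − (-5)·9] + [(-5)·(-1) − (-6)·(-14)] + [(-6)·9 − (-12)·(-1)]| = 68, so the area is 34.
The number of boundary lattice points is Σ gcd(|Δx|,|Δy|) = gcd(7,23) + gcd(1,13) + gcd(6,10) = 1+1+2 = 4.
Pick's theorem gives I = A − B/2 + 1 = 34 − 4/2 + 1 = 33.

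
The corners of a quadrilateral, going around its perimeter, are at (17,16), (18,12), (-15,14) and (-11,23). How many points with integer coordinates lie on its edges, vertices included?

10

The number of boundary lattice points is Σ gcd(|Δx|,|Δy|) = gcd(1,4) + gcd(33,2) + gcd(4,9) + gcd(28,7) = 1+1+1+7 = 10.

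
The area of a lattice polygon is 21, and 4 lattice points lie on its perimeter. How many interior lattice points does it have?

20

From Pick's theorem, I = A − B/2 + 1 = 21 − 4/2 + 1 = 20.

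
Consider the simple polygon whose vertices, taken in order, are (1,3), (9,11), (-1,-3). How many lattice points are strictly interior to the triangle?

11

Using the shoelace formula, 2A = |(1·11 − 9·3) + (9·(-3) − (-1)·11) + ((-1)·3 − 1·(-3))| = 32, so the area is 16.
The number of boundary lattice points is Σ gcd(|Δx|,|Δy|) = gcd(8,8) + gcd(10,14) + gcd(2,6) = 8+2+2 = 12.
Pick's theorem gives I = A − B/2 + 1 = 16 − 12/2 + 1 = 11.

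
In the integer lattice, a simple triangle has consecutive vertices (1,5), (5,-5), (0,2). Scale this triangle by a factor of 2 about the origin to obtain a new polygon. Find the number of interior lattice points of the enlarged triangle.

41

By the shoelace formula, twice the signed area is |(1·(-5) − 5·5) + (5·2 − 0·(-5)) + (0·5 − 1·2)| = 22, so the area is 11.
Along each edge there are gcd(|Δx|,|Δy|)+1 lattice points, so counting each shared vertex once the boundary has gcd(4,10) + gcd(5,7) + gcd(1,3) = 2+1+1 = 4.
Scaling by 2 multiplies the area by 2² = 4 (so the new area is 44) and multiplies the boundary lattice-point count by 2, giving 8.
By Pick's theorem, the interior count of the dilated polygon is 44 − 8/2 + 1 = 41.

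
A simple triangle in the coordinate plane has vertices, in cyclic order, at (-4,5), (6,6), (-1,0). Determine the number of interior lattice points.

Using the shoelace formula, 2A = |((-4)·6 − 6·5) + (6·0 − (-1)·6) + ((-1)·5 − (-4)·0)| = 53, so the area is 53/2.
Along each edge there are gcd(|Δx|,|Δy|)+1 lattice points, so counting each shared vertex once the boundary has gcd(10,1) + gcd(7,6) + gcd(3,5) = 1+1+1 = 3.
By Pick's theorem A = I + B/2 − 1, so I = 53/2 − 3/2 + 1 = 26.

26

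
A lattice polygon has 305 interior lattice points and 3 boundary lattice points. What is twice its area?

611

By Pick's theorem, A = I + B/2 − 1 = 305 + 3/2 − 1 = 611/2.
Hence 2A = 611.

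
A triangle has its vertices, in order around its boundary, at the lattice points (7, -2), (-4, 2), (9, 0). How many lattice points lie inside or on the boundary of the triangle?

Using the shoelace formula, 2A = |(7·2 − (-4)·(-2)) + ((-4)·0 − 9·2) + (9·(-2) − 7·0)| = 30, so the area is 15.
Along each edge there are gcd(|Δx|,|Δy|)+1 lattice points, so counting each shared vertex once the boundary has gcd(11,4) + gcd(13,2) + gcd(2,2) = 1+1+2 = 4.
Pick's theorem gives I = A − B/2 + 1 = 15 − 4/2 + 1 = 14, so the closed region contains I + B = 14 + 4 = 18 lattice points.

18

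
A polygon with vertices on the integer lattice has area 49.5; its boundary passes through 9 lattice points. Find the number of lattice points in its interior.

46

From Pick's theorem, I = A − B/2 + 1 = 49.5 − 9/2 + 1 = 46.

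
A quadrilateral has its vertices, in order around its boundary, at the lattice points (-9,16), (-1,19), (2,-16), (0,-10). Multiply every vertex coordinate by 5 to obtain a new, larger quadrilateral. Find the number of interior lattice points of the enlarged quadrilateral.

By the shoelace formula, twice the signed area is |((-9)·19 − (-1)·16) + ((-1)·(-16) − 2·19) + (2·(-10) − 0·(-16)) + (0·16 − (-9)·(-10))| = 287, so the area is 143.5.
Along each edge there are gcd(|Δx|,|Δy|)+1 lattice points, so counting each shared vertex once the boundary has gcd(8,3) + gcd(3,35) + gcd(2,6) + gcd(9,26) = 1+1+2+1 = 5.
Scaling by 5 multiplies the area by 5² = 25 (so the new area is 3587.5) and multiplies the boundary lattice-point count by 5, giving 25.
By Pick's theorem, the interior count of the dilated polygon is 3587.5 − 25/2 + 1 = 3576.

3576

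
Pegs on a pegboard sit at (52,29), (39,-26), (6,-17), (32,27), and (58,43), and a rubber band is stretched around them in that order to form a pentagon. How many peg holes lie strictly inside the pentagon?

1510

Using the shoelace formula, 2A = |(52·(-26) − 39·29) + (39·(-17) − 6·(-26)) + (6·27 − 32·(-17)) + (32·43 − 58·27) + (58·29 − 52·43)| = 3028, so the area is 1514.
Summing gcd(|Δx|,|Δy|) over the edges gives the boundary count: gcd(13,55) + gcd(33,9) + gcd(26,44) + gcd(26,16) + gcd(6,14) = 1+3+2+2+2 = 10.
By Pick's theorem A = I + B/2 − 1, so I = 1514 − 10/2 + 1 = 1510.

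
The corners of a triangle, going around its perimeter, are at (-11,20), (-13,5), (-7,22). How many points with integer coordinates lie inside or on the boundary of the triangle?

31

The shoelace formula gives twice the area as |[(-11)·5 − (-13)·20] + [(-13)·22 − (-7)·5] + [(-7)·20 − (-11)·22]| = 56, so the area is 28.
Along each edge there are gcd(|Δx|,|Δy|)+1 lattice points, so counting each shared vertex once the boundary has gcd(2,15) + gcd(6,17) + gcd(4,2) = 1+1+2 = 4.
Pick's theorem gives I = A − B/2 + 1 = 28 − 4/2 + 1 = 27, so the closed region contains I + B = 27 + 4 = 31 lattice points.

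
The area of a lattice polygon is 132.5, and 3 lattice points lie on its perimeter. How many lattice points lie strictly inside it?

132

From Pick's theorem, I = A − B/2 + 1 = 132.5 − 3/2 + 1 = 132.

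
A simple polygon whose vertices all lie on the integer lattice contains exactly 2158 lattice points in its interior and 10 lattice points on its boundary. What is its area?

By Pick's theorem, A = I + B/2 − 1 = 2158 + 10/2 − 1 = 2162.

2162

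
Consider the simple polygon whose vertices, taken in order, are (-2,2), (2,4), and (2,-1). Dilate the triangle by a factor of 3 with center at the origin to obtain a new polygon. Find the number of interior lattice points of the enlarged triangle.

79

The shoelace formula gives twice the area as |[(-2)·4 − 2·2] + [2·(-1) − 2·4] + [2·2 − (-2)·(-1)]| = 20, so the area is 10.
The number of boundary lattice points is Σ gcd(|Δx|,|Δy|) = gcd(4,2) + gcd(0,5) + gcd(4,3) = 2+5+1 = 8.
Scaling by 3 multiplies the area by 3² = 9 (so the new area is 90) and multiplies the boundary lattice-point count by 3, giving 24.
By Pick's theorem, the interior count of the dilated polygon is 90 − 24/2 + 1 = 79.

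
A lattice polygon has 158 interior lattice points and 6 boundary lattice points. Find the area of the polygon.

160

By Pick's theorem, A = I + B/2 − 1 = 158 + 6/2 − 1 = 160.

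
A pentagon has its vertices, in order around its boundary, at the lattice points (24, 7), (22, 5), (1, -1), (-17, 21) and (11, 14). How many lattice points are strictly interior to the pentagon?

By the shoelace formula, twice the signed area is |[24·5 − 22·7] + [22·(-1) − 1·5] + [1·21 − (-17)·(-1)] + [(-17)·14 − 11·21] + [11·7 − 24·14]| = 785, so the area is 392.5.
Summing gcd(|Δx|,|Δy|) over the edges gives the boundary count: gcd(2,2) + gcd(21,6) + gcd(18,22) + gcd(28,7) + gcd(13,7) = 2+3+2+7+1 = 15.
By Pick's theorem A = I + B/2 − 1, so I = 392.5 − 15/2 + 1 = 386.

386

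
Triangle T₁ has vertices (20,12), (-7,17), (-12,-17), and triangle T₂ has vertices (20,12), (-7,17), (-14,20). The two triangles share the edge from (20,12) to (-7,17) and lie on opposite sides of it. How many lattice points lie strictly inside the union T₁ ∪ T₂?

The union is the simple quadrilateral with vertices (20,12), (-12,-17), (-7,17), (-14,20) in order.
Using the shoelace formula, 2A = |[20·(-17) − (-12)·12] + [(-12)·17 − (-7)·(-17)] + [(-7)·20 − (-14)·17] + [(-14)·12 − 20·20]| = 989, so the area is 989/2.
Summing gcd(|Δx|,|Δy|) over the edges gives the boundary count: gcd(32,29) + gcd(5,34) + gcd(7,3) + gcd(34,8) = 1+1+1+2 = 5.
By Pick's theorem I = A − B/2 + 1 = 989/2 − 5/2 + 1 = 493.

493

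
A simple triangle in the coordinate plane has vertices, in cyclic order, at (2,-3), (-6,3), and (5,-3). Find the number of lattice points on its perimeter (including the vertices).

Summing gcd(|Δx|,|Δy|) over the edges gives the boundary count: gcd(8,6) + gcd(11,6) + gcd(3,0) = 2+1+3 = 6.

6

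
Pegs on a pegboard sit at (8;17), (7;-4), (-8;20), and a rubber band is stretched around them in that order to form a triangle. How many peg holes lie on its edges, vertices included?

Summing gcd(|Δx|,|Δy|) over the edges gives the boundary count: gcd(1,21) + gcd(15,24) + gcd(16,3) = 1+3+1 = 5.

5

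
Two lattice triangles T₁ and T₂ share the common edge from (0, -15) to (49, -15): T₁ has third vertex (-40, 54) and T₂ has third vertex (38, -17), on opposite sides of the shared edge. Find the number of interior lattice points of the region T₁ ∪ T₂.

The union is the simple quadrilateral with vertices (0, -15), (-40, 54), (49, -15), (38, -17) in order.
The shoelace formula gives twice the area as |(0·54 − (-40)·(-15)) + ((-40)·(-15) − 49·54) + (49·(-17) − 38·(-15)) + (38·(-15) − 0·(-17))| = 3479, so the area is 1739.5.
Along each edge there are gcd(|Δx|,|Δy|)+1 lattice points, so counting each shared vertex once the boundary has gcd(40,69) + gcd(89,69) + gcd(11,2) + gcd(38,2) = 1+1+1+2 = 5.
By Pick's theorem I = A − B/2 + 1 = 1739.5 − 5/2 + 1 = 1738.

1738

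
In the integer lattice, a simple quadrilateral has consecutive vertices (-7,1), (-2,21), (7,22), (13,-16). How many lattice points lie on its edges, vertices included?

9

Along each edge there are gcd(|Δx|,|Δy|)+1 lattice points, so counting each shared vertex once the boundary has gcd(5,20) + gcd(9,1) + gcd(6,38) + gcd(20,17) = 5+1+2+1 = 9.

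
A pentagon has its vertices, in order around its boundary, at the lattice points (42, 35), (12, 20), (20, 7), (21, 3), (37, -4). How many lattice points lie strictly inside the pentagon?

634

Using the shoelace formula, 2A = |(42·20 − 12·35) + (12·7 − 20·20) + (20·3 − 21·7) + (21·(-4) − 37·3) + (37·35 − 42·(-4))| = 1285, so the area is 1285/2.
Summing gcd(|Δx|,|Δy|) over the edges gives the boundary count: gcd(30,15) + gcd(8,13) + gcd(1,4) + gcd(16,7) + gcd(5,39) = 15+1+1+1+1 = 19.
Pick's theorem gives I = A − B/2 + 1 = 1285/2 − 19/2 + 1 = 634.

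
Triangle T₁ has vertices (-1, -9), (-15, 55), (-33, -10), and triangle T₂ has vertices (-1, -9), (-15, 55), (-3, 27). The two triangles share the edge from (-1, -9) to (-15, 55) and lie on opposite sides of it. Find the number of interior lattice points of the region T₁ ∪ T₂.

The union is the simple quadrilateral with vertices (-1, -9), (-33, -10), (-15, 55), (-3, 27) in order.
The shoelace formula gives twice the area as |((-1)·(-10) − (-33)·(-9)) + ((-33)·55 − (-15)·(-10)) + ((-15)·27 − (-3)·55) + ((-3)·(-9) − (-1)·27)| = 2438, so the area is 1219.
Along each edge there are gcd(|Δx|,|Δy|)+1 lattice points, so counting each shared vertex once the boundary has gcd(32,1) + gcd(18,65) + gcd(12,28) + gcd(2,36) = 1+1+4+2 = 8.
By Pick's theorem I = A − B/2 + 1 = 1219 − 8/2 + 1 = 1216.

1216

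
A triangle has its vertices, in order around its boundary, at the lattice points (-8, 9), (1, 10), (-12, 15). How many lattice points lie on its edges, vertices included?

4

The number of boundary lattice points is Σ gcd(|Δx|,|Δy|) = gcd(9,1) + gcd(13,5) + gcd(4,6) = 1+1+2 = 4.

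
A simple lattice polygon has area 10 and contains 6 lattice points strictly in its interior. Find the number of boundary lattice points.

10

Pick's theorem gives A = I + B/2 − 1, so B = 2(A − I + 1) = 2(10 − 6 + 1) = 10.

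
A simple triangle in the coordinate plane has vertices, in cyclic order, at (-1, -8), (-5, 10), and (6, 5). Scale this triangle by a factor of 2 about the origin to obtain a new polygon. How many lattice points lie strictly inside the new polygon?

353

By the shoelace formula, twice the signed area is |[(-1)·10 − (-5)·(-8)] + [(-5)·5 − 6·10] + [6·(-8) − (-1)·5]| = 178, so the area is 89.
Summing gcd(|Δx|,|Δy|) over the edges gives the boundary count: gcd(4,18) + gcd(11,5) + gcd(7,13) = 2+1+1 = 4.
Scaling by 2 multiplies the area by 2² = 4 (so the new area is 356) and multiplies the boundary lattice-point count by 2, giving 8.
By Pick's theorem, the interior count of the dilated polygon is 356 − 8/2 + 1 = 353.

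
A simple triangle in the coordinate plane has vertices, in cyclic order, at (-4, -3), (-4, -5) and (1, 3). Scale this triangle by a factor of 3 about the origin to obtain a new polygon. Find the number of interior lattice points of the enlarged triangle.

By the shoelace formula, twice the signed area is |[(-4)·(-5) − (-4)·(-3)] + [(-4)·3 − 1·(-5)] + [1·(-3) − (-4)·3]| = 10, so the area is 5.
Along each edge there are gcd(|Δx|,|Δy|)+1 lattice points, so counting each shared vertex once the boundary has gcd(0,2) + gcd(5,8) + gcd(5,6) = 2+1+1 = 4.
Scaling by 3 multiplies the area by 3² = 9 (so the new area is 45) and multiplies the boundary lattice-point count by 3, giving 12.
By Pick's theorem, the interior count of the dilated polygon is 45 − 12/2 + 1 = 40.

40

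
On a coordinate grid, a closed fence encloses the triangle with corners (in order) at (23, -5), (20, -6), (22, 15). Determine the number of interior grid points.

By the shoelace formula, twice the signed area is |[23·(-6) − 20·(-5)] + [20·15 − 22·(-6)] + [22·(-5) − 23·15]| = 61, so the area is 61/2.
Summing gcd(|Δx|,|Δy|) over the edges gives the boundary count: gcd(3,1) + gcd(2,21) + gcd(1,20) = 1+1+1 = 3.
Pick's theorem gives I = A − B/2 + 1 = 61/2 − 3/2 + 1 = 30.

30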